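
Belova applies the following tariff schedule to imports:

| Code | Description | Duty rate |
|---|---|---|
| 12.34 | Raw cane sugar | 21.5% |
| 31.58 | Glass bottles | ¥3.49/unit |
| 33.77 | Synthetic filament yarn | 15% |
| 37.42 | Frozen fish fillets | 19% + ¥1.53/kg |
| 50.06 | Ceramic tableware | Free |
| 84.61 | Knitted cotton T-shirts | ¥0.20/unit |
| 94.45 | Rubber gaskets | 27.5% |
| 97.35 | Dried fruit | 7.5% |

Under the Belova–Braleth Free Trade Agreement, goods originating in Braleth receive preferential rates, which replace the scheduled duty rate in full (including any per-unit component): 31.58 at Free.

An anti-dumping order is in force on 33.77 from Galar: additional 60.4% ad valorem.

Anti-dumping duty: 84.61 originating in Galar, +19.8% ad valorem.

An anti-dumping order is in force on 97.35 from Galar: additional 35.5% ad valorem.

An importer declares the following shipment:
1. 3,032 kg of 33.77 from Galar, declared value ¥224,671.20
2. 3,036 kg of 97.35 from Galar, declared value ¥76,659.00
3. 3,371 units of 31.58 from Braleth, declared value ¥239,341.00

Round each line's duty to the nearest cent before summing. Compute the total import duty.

Line 1 (33.77, Galar, 3,032 kg, ¥224,671.20):
Base rate for 33.77 is 15%.
Additional duty on 33.77 from Galar: +60.4%. Applied ad valorem rate: 15% + 60.4% = 75.4%.
Duty = ¥224,671.20 × 75.4% = ¥169,402.08.
Line 2 (97.35, Galar, 3,036 kg, ¥76,659.00):
Base rate for 97.35 is 7.5%.
Additional duty on 97.35 from Galar: +35.5%. Applied ad valorem rate: 7.5% + 35.5% = 43%.
Duty = ¥76,659.00 × 43% = ¥32,963.37.
Line 3 (31.58, Braleth, 3,371 units, ¥239,341.00):
Base rate for 31.58 is ¥3.49/unit.
Origin Braleth qualifies under the Belova–Braleth agreement and 31.58 is covered: preferential rate Free applies instead.
Duty = ¥239,341.00 × 0% = ¥0.00.
Total = ¥169,402.08 + ¥32,963.37 + ¥0.00 = ¥202,365.45.

¥202,365.45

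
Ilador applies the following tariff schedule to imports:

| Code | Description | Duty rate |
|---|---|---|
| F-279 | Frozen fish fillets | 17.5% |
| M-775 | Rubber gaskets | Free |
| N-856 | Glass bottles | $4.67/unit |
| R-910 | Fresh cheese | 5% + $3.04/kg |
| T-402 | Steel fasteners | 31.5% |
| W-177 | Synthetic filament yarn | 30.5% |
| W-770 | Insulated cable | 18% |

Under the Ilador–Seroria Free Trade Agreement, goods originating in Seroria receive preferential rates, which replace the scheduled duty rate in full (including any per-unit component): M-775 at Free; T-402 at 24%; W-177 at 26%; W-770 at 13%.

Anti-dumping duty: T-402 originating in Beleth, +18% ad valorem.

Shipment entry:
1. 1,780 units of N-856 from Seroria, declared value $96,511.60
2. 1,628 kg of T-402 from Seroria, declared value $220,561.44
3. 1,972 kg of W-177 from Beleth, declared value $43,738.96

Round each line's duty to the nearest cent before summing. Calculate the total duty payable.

Line 1 (N-856, Seroria, 1,780 units, $96,511.60):
Base rate for N-856 is $4.67/unit.
Origin Seroria is the FTA partner but N-856 is not on the preference list; base rate stands.
Duty = 1,780 × $4.67 = $8,312.60.
Line 2 (T-402, Seroria, 1,628 kg, $220,561.44):
Base rate for T-402 is 31.5%.
Origin Seroria qualifies under the Ilador–Seroria agreement and T-402 is covered: preferential rate 24% applies instead.
The additional-duty order on T-402 targets Beleth, not Seroria; it does not apply.
Duty = $220,561.44 × 24% = $52,934.75.
Line 3 (W-177, Beleth, 1,972 kg, $43,738.96):
Base rate for W-177 is 30.5%.
W-177 has an FTA preferential rate, but origin Beleth is not Seroria; base rate stands.
Duty = $43,738.96 × 30.5% = $13,340.38.
Total = $8,312.60 + $52,934.75 + $13,340.38 = $74,587.73.

$74,587.73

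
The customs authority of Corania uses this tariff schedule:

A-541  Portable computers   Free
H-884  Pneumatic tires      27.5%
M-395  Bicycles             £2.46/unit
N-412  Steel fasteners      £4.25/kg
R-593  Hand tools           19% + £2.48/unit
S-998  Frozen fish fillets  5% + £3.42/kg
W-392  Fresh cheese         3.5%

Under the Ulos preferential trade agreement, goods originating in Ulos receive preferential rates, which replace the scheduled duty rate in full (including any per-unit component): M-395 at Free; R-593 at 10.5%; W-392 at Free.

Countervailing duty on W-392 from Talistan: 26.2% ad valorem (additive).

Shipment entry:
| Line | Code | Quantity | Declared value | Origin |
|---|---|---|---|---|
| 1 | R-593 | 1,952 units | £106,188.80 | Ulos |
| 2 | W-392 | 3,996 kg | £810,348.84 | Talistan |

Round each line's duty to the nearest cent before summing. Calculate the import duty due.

£251,823.43

Line 1 (R-593, Ulos, 1,952 units, £106,188.80):
Base rate for R-593 is 19% + £2.48/unit.
Origin Ulos qualifies under the Corania–Ulos agreement and R-593 is covered: preferential rate 10.5% applies instead.
Duty = £106,188.80 × 10.5% = £11,149.82.
Line 2 (W-392, Talistan, 3,996 kg, £810,348.84):
Base rate for W-392 is 3.5%.
W-392 has an FTA preferential rate, but origin Talistan is not Ulos; base rate stands.
Additional duty on W-392 from Talistan: +26.2%. Applied ad valorem rate: 3.5% + 26.2% = 29.7%.
Duty = £810,348.84 × 29.7% = £240,673.61.
Total = £11,149.82 + £240,673.61 = £251,823.43.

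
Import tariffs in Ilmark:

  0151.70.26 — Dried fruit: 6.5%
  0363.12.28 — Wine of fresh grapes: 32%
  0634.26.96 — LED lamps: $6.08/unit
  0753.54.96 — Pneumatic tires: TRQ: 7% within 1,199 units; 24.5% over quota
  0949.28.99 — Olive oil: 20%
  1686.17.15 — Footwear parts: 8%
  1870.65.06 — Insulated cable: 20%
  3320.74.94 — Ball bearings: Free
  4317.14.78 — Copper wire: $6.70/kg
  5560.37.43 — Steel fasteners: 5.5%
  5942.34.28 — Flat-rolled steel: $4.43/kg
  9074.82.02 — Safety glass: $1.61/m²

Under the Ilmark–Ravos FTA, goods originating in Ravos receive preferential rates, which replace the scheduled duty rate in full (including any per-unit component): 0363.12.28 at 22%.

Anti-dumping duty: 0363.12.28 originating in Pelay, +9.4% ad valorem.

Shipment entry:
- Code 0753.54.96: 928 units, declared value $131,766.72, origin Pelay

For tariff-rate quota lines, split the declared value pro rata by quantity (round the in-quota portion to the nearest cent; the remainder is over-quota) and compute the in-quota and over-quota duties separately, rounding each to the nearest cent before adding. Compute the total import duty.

$9,223.67

Line 1 (0753.54.96, Pelay, 928 units, $131,766.72):
Code 0753.54.96 is under a tariff-rate quota (threshold 1,199 units). Quantity 928 units is within the quota, so the in-quota rate 7% applies to the full value.
Duty = $131,766.72 × 7% = $9,223.67.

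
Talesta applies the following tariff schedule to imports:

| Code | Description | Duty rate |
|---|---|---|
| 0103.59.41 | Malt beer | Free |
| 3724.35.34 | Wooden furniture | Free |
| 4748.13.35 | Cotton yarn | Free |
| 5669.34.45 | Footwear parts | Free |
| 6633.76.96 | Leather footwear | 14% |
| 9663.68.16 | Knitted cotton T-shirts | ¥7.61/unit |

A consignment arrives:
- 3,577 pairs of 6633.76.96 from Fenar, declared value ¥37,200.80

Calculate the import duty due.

¥5,208.11

Line 1 (6633.76.96, Fenar, 3,577 pairs, ¥37,200.80):
Base rate for 6633.76.96 is 14%.
Duty = ¥37,200.80 × 14% = ¥5,208.11.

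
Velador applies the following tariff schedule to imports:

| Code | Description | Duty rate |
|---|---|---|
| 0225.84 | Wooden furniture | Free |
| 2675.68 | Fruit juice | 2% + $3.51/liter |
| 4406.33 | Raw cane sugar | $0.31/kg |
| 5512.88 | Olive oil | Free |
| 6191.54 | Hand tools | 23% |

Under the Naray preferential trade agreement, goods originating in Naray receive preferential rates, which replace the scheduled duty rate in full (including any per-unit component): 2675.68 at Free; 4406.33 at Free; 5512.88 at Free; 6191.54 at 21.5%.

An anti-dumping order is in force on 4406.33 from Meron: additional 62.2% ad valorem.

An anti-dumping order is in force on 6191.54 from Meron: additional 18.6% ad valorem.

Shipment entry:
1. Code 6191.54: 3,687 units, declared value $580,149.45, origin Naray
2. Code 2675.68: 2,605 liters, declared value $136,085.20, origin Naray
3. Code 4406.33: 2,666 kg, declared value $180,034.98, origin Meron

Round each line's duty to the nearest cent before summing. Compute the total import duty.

Line 1 (6191.54, Naray, 3,687 units, $580,149.45):
Base rate for 6191.54 is 23%.
Origin Naray qualifies under the Velador–Naray agreement and 6191.54 is covered: preferential rate 21.5% applies instead.
The additional-duty order on 6191.54 targets Meron, not Naray; it does not apply.
Duty = $580,149.45 × 21.5% = $124,732.13.
Line 2 (2675.68, Naray, 2,605 liters, $136,085.20):
Base rate for 2675.68 is 2% + $3.51/liter.
Origin Naray qualifies under the Velador–Naray agreement and 2675.68 is covered: preferential rate Free applies instead.
Duty = $136,085.20 × 0% = $0.00.
Line 3 (4406.33, Meron, 2,666 kg, $180,034.98):
Base rate for 4406.33 is $0.31/kg.
4406.33 has an FTA preferential rate, but origin Meron is not Naray; base rate stands.
Additional duty on 4406.33 from Meron: +62.2% ad valorem. Applied ad valorem rate = 62.2%.
Duty = $180,034.98 × 62.2% + 2,666 × $0.31 = $112,808.22.
Total = $124,732.13 + $0.00 + $112,808.22 = $237,540.35.

$237,540.35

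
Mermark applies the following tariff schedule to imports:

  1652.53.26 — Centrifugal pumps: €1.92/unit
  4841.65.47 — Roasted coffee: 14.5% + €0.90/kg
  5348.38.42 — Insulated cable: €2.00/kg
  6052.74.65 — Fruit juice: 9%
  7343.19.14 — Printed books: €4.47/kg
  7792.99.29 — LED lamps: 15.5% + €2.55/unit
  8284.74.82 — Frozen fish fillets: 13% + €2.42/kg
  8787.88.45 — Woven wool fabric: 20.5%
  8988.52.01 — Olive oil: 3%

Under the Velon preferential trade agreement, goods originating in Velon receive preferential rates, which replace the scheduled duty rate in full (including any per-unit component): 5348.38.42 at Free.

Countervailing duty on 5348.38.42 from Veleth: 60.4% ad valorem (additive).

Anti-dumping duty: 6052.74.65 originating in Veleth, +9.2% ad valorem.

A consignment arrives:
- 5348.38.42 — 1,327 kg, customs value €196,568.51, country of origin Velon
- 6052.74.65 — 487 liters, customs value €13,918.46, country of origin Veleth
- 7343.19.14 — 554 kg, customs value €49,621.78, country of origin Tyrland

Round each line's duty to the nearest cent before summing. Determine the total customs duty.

Line 1 (5348.38.42, Velon, 1,327 kg, €196,568.51):
Base rate for 5348.38.42 is €2.00/kg.
Origin Velon qualifies under the Mermark–Velon agreement and 5348.38.42 is covered: preferential rate Free applies instead.
The additional-duty order on 5348.38.42 targets Veleth, not Velon; it does not apply.
Duty = €196,568.51 × 0% = €0.00.
Line 2 (6052.74.65, Veleth, 487 liters, €13,918.46):
Base rate for 6052.74.65 is 9%.
Additional duty on 6052.74.65 from Veleth: +9.2%. Applied ad valorem rate: 9% + 9.2% = 18.2%.
Duty = €13,918.46 × 18.2% = €2,533.16.
Line 3 (7343.19.14, Tyrland, 554 kg, €49,621.78):
Base rate for 7343.19.14 is €4.47/kg.
Duty = 554 × €4.47 = €2,476.38.
Total = €0.00 + €2,533.16 + €2,476.38 = €5,009.54.

€5,009.54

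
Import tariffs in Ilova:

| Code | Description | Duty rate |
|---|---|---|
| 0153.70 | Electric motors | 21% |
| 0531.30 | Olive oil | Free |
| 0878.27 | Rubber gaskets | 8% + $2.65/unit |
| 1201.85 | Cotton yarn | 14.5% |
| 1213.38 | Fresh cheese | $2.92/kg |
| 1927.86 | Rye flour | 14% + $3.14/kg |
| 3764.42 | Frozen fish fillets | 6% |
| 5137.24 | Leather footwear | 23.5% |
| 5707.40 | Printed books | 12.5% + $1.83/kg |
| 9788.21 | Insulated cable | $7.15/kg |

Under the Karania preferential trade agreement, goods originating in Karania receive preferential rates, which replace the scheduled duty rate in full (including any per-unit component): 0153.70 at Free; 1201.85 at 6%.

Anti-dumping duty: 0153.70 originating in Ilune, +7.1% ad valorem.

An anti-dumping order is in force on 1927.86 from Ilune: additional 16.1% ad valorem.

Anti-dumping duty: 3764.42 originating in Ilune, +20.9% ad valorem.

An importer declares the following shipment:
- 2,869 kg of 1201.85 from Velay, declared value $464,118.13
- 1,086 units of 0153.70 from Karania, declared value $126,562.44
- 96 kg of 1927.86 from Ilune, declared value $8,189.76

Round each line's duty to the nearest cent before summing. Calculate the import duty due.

Line 1 (1201.85, Velay, 2,869 kg, $464,118.13):
Base rate for 1201.85 is 14.5%.
1201.85 has an FTA preferential rate, but origin Velay is not Karania; base rate stands.
Duty = $464,118.13 × 14.5% = $67,297.13.
Line 2 (0153.70, Karania, 1,086 units, $126,562.44):
Base rate for 0153.70 is 21%.
Origin Karania qualifies under the Ilova–Karania agreement and 0153.70 is covered: preferential rate Free applies instead.
The additional-duty order on 0153.70 targets Ilune, not Karania; it does not apply.
Duty = $126,562.44 × 0% = $0.00.
Line 3 (1927.86, Ilune, 96 kg, $8,189.76):
Base rate for 1927.86 is 14% + $3.14/kg.
Additional duty on 1927.86 from Ilune: +16.1%. Applied ad valorem rate: 14% + 16.1% = 30.1%.
Duty = $8,189.76 × 30.1% + 96 × $3.14 = $2,766.56.
Total = $67,297.13 + $0.00 + $2,766.56 = $70,063.69.

$70,063.69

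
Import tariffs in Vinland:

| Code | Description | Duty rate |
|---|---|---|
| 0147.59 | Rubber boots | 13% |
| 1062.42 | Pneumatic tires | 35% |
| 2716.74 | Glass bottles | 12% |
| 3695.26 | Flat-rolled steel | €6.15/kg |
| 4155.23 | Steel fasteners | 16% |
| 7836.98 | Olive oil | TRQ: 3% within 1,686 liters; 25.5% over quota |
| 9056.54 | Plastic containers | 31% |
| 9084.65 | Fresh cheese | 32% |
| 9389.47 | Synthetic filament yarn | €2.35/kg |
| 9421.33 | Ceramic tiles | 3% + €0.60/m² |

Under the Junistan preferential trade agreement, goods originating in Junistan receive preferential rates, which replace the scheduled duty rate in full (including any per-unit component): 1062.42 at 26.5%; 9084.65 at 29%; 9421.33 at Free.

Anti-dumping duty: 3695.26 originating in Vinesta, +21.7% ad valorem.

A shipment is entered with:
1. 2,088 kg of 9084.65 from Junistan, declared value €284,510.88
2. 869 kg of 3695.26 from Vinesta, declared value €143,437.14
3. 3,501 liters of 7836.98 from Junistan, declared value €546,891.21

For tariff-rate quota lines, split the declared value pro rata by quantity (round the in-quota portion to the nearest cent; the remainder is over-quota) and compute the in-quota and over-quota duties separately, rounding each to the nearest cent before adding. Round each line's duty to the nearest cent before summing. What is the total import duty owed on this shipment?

Line 1 (9084.65, Junistan, 2,088 kg, €284,510.88):
Base rate for 9084.65 is 32%.
Origin Junistan qualifies under the Vinland–Junistan agreement and 9084.65 is covered: preferential rate 29% applies instead.
Duty = €284,510.88 × 29% = €82,508.16.
Line 2 (3695.26, Vinesta, 869 kg, €143,437.14):
Base rate for 3695.26 is €6.15/kg.
Additional duty on 3695.26 from Vinesta: +21.7% ad valorem. Applied ad valorem rate = 21.7%.
Duty = €143,437.14 × 21.7% + 869 × €6.15 = €36,470.21.
Line 3 (7836.98, Junistan, 3,501 liters, €546,891.21):
Code 7836.98 is under a tariff-rate quota (threshold 1,686 liters). In-quota: 1,686 liters at 3%; over-quota: 1,815 liters at 25.5%.
Pro-rata value split: in-quota = €546,891.21 × 1,686/3,501 = €263,370.06; over-quota = €546,891.21 − €263,370.06 = €283,521.15.
In-quota duty = €263,370.06 × 3% = €7,901.10. Over-quota duty = €283,521.15 × 25.5% = €72,297.89.
Line duty = €7,901.10 + €72,297.89 = €80,198.99.
Total = €82,508.16 + €36,470.21 + €80,198.99 = €199,177.36.

€199,177.36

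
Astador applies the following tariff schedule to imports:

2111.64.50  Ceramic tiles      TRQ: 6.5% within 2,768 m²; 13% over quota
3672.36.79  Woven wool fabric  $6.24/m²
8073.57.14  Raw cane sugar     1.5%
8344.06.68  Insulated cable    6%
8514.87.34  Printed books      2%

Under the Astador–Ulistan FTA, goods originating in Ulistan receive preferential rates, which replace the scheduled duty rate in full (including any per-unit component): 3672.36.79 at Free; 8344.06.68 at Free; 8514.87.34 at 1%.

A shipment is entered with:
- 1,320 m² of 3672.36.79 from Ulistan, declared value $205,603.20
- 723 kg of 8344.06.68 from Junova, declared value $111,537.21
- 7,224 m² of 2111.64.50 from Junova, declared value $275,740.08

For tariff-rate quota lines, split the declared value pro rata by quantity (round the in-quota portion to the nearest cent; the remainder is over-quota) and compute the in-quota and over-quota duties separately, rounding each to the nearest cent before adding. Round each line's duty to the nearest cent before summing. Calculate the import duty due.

Line 1 (3672.36.79, Ulistan, 1,320 m², $205,603.20):
Base rate for 3672.36.79 is $6.24/m².
Origin Ulistan qualifies under the Astador–Ulistan agreement and 3672.36.79 is covered: preferential rate Free applies instead.
Duty = $205,603.20 × 0% = $0.00.
Line 2 (8344.06.68, Junova, 723 kg, $111,537.21):
Base rate for 8344.06.68 is 6%.
8344.06.68 has an FTA preferential rate, but origin Junova is not Ulistan; base rate stands.
Duty = $111,537.21 × 6% = $6,692.23.
Line 3 (2111.64.50, Junova, 7,224 m², $275,740.08):
Code 2111.64.50 is under a tariff-rate quota (threshold 2,768 m²). In-quota: 2,768 m² at 6.5%; over-quota: 4,456 m² at 13%.
Pro-rata value split: in-quota = $275,740.08 × 2,768/7,224 = $105,654.56; over-quota = $275,740.08 − $105,654.56 = $170,085.52.
In-quota duty = $105,654.56 × 6.5% = $6,867.55. Over-quota duty = $170,085.52 × 13% = $22,111.12.
Line duty = $6,867.55 + $22,111.12 = $28,978.67.
Total = $0.00 + $6,692.23 + $28,978.67 = $35,670.90.

$35,670.90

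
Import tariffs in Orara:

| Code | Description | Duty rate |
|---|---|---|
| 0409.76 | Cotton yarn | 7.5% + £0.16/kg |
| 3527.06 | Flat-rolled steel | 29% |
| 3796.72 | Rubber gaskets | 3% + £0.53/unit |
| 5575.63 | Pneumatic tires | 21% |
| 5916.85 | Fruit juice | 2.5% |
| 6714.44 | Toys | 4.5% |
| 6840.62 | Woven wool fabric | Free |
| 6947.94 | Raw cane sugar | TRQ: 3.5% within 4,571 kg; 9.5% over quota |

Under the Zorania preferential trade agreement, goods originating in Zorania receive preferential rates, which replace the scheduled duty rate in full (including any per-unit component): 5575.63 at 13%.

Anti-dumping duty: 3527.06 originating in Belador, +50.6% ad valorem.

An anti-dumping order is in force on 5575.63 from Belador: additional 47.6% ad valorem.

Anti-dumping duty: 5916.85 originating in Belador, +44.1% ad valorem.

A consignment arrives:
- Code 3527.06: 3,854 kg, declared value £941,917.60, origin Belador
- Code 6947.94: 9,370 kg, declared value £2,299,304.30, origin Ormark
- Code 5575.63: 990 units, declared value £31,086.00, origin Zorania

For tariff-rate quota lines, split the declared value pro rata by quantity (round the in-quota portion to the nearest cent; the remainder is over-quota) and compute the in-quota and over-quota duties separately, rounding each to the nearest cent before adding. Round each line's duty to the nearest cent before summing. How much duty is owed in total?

Line 1 (3527.06, Belador, 3,854 kg, £941,917.60):
Base rate for 3527.06 is 29%.
Additional duty on 3527.06 from Belador: +50.6%. Applied ad valorem rate: 29% + 50.6% = 79.6%.
Duty = £941,917.60 × 79.6% = £749,766.41.
Line 2 (6947.94, Ormark, 9,370 kg, £2,299,304.30):
Code 6947.94 is under a tariff-rate quota (threshold 4,571 kg). In-quota: 4,571 kg at 3.5%; over-quota: 4,799 kg at 9.5%.
Pro-rata value split: in-quota = £2,299,304.30 × 4,571/9,370 = £1,121,677.69; over-quota = £2,299,304.30 − £1,121,677.69 = £1,177,626.61.
In-quota duty = £1,121,677.69 × 3.5% = £39,258.72. Over-quota duty = £1,177,626.61 × 9.5% = £111,874.53.
Line duty = £39,258.72 + £111,874.53 = £151,133.25.
Line 3 (5575.63, Zorania, 990 units, £31,086.00):
Base rate for 5575.63 is 21%.
Origin Zorania qualifies under the Orara–Zorania agreement and 5575.63 is covered: preferential rate 13% applies instead.
The additional-duty order on 5575.63 targets Belador, not Zorania; it does not apply.
Duty = £31,086.00 × 13% = £4,041.18.
Total = £749,766.41 + £151,133.25 + £4,041.18 = £904,940.84.

£904,940.84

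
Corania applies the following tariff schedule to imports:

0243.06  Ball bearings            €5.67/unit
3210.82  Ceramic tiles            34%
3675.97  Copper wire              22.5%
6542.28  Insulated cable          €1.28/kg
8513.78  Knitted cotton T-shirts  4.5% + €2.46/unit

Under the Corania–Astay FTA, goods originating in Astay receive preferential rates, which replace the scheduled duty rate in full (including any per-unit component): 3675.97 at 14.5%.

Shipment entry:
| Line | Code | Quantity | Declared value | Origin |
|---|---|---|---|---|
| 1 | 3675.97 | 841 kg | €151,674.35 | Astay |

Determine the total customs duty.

€21,992.78

Line 1 (3675.97, Astay, 841 kg, €151,674.35):
Base rate for 3675.97 is 22.5%.
Origin Astay qualifies under the Corania–Astay agreement and 3675.97 is covered: preferential rate 14.5% applies instead.
Duty = €151,674.35 × 14.5% = €21,992.78.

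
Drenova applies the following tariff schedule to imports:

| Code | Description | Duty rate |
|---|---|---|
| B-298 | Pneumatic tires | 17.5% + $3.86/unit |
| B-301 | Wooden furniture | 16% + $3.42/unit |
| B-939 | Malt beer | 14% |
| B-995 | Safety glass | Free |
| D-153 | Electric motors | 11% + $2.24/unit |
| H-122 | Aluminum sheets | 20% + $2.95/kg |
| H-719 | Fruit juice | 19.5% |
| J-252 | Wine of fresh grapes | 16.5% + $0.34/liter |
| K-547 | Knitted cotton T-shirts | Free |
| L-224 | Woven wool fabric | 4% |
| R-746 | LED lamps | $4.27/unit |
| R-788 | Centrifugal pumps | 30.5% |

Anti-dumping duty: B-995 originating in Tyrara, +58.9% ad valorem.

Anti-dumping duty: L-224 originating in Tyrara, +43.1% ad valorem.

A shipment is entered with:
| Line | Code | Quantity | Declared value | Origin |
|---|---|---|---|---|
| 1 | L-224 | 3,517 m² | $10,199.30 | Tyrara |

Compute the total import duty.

Line 1 (L-224, Tyrara, 3,517 m², $10,199.30):
Base rate for L-224 is 4%.
Additional duty on L-224 from Tyrara: +43.1%. Applied ad valorem rate: 4% + 43.1% = 47.1%.
Duty = $10,199.30 × 47.1% = $4,803.87.

$4,803.87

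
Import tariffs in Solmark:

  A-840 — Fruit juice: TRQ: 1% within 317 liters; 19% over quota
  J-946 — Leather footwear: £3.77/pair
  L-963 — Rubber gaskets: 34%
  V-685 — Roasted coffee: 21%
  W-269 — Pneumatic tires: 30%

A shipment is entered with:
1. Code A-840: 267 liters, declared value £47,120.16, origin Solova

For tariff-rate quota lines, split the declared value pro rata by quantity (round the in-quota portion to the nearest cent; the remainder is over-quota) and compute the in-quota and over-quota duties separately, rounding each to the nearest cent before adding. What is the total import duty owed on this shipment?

£471.20

Line 1 (A-840, Solova, 267 liters, £47,120.16):
Code A-840 is under a tariff-rate quota (threshold 317 liters). Quantity 267 liters is within the quota, so the in-quota rate 1% applies to the full value.
Duty = £47,120.16 × 1% = £471.20.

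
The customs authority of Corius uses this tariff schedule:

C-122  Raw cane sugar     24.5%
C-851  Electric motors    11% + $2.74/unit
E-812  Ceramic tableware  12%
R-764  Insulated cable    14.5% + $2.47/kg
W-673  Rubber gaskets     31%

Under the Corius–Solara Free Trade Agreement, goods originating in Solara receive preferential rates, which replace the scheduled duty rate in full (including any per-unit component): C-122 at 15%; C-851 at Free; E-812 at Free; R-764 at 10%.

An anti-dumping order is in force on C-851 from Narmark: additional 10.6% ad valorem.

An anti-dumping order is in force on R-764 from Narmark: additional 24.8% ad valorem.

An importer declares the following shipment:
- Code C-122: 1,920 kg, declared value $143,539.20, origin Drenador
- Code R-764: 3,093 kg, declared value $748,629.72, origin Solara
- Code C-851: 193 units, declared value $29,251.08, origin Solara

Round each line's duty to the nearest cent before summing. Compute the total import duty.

Line 1 (C-122, Drenador, 1,920 kg, $143,539.20):
Base rate for C-122 is 24.5%.
C-122 has an FTA preferential rate, but origin Drenador is not Solara; base rate stands.
Duty = $143,539.20 × 24.5% = $35,167.10.
Line 2 (R-764, Solara, 3,093 kg, $748,629.72):
Base rate for R-764 is 14.5% + $2.47/kg.
Origin Solara qualifies under the Corius–Solara agreement and R-764 is covered: preferential rate 10% applies instead.
The additional-duty order on R-764 targets Narmark, not Solara; it does not apply.
Duty = $748,629.72 × 10% = $74,862.97.
Line 3 (C-851, Solara, 193 units, $29,251.08):
Base rate for C-851 is 11% + $2.74/unit.
Origin Solara qualifies under the Corius–Solara agreement and C-851 is covered: preferential rate Free applies instead.
The additional-duty order on C-851 targets Narmark, not Solara; it does not apply.
Duty = $29,251.08 × 0% = $0.00.
Total = $35,167.10 + $74,862.97 + $0.00 = $110,030.07.

$110,030.07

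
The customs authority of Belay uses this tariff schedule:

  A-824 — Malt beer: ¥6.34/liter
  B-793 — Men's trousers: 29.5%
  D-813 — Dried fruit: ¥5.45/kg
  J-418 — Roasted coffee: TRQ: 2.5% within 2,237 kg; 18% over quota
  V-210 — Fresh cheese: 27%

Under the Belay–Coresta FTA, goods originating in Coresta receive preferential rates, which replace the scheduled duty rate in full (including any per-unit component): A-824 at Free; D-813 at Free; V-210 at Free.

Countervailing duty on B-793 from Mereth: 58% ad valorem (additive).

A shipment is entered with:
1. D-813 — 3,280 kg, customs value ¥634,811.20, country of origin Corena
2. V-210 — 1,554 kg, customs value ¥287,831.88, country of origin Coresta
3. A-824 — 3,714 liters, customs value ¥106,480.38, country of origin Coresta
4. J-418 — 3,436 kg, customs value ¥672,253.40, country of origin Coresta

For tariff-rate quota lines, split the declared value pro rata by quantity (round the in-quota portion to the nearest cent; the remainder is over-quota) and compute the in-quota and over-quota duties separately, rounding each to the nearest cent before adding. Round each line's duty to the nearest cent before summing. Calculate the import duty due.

Line 1 (D-813, Corena, 3,280 kg, ¥634,811.20):
Base rate for D-813 is ¥5.45/kg.
D-813 has an FTA preferential rate, but origin Corena is not Coresta; base rate stands.
Duty = 3,280 × ¥5.45 = ¥17,876.00.
Line 2 (V-210, Coresta, 1,554 kg, ¥287,831.88):
Base rate for V-210 is 27%.
Origin Coresta qualifies under the Belay–Coresta agreement and V-210 is covered: preferential rate Free applies instead.
Duty = ¥287,831.88 × 0% = ¥0.00.
Line 3 (A-824, Coresta, 3,714 liters, ¥106,480.38):
Base rate for A-824 is ¥6.34/liter.
Origin Coresta qualifies under the Belay–Coresta agreement and A-824 is covered: preferential rate Free applies instead.
Duty = ¥106,480.38 × 0% = ¥0.00.
Line 4 (J-418, Coresta, 3,436 kg, ¥672,253.40):
Code J-418 is under a tariff-rate quota (threshold 2,237 kg). In-quota: 2,237 kg at 2.5%; over-quota: 1,199 kg at 18%.
Pro-rata value split: in-quota = ¥672,253.40 × 2,237/3,436 = ¥437,669.05; over-quota = ¥672,253.40 − ¥437,669.05 = ¥234,584.35.
In-quota duty = ¥437,669.05 × 2.5% = ¥10,941.73. Over-quota duty = ¥234,584.35 × 18% = ¥42,225.18.
Line duty = ¥10,941.73 + ¥42,225.18 = ¥53,166.91.
Total = ¥17,876.00 + ¥0.00 + ¥0.00 + ¥53,166.91 = ¥71,042.91.

¥71,042.91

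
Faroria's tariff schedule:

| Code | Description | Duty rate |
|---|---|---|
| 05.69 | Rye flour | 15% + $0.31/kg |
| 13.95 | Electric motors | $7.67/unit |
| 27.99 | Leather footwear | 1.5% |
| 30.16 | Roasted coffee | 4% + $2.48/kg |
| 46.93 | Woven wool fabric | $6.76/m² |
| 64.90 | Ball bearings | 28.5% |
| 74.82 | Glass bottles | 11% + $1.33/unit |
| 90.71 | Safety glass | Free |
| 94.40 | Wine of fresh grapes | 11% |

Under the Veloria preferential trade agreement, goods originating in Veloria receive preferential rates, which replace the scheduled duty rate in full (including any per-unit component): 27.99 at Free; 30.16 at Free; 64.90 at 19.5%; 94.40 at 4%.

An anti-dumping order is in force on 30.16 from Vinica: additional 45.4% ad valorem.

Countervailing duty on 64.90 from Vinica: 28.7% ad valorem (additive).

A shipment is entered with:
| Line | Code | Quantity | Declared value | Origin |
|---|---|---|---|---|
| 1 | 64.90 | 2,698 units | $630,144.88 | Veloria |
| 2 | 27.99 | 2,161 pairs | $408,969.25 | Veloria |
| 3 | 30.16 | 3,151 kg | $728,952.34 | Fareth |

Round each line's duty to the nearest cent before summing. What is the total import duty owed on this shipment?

Line 1 (64.90, Veloria, 2,698 units, $630,144.88):
Base rate for 64.90 is 28.5%.
Origin Veloria qualifies under the Faroria–Veloria agreement and 64.90 is covered: preferential rate 19.5% applies instead.
The additional-duty order on 64.90 targets Vinica, not Veloria; it does not apply.
Duty = $630,144.88 × 19.5% = $122,878.25.
Line 2 (27.99, Veloria, 2,161 pairs, $408,969.25):
Base rate for 27.99 is 1.5%.
Origin Veloria qualifies under the Faroria–Veloria agreement and 27.99 is covered: preferential rate Free applies instead.
Duty = $408,969.25 × 0% = $0.00.
Line 3 (30.16, Fareth, 3,151 kg, $728,952.34):
Base rate for 30.16 is 4% + $2.48/kg.
30.16 has an FTA preferential rate, but origin Fareth is not Veloria; base rate stands.
The additional-duty order on 30.16 targets Vinica, not Fareth; it does not apply.
Duty = $728,952.34 × 4% + 3,151 × $2.48 = $36,972.57.
Total = $122,878.25 + $0.00 + $36,972.57 = $159,850.82.

$159,850.82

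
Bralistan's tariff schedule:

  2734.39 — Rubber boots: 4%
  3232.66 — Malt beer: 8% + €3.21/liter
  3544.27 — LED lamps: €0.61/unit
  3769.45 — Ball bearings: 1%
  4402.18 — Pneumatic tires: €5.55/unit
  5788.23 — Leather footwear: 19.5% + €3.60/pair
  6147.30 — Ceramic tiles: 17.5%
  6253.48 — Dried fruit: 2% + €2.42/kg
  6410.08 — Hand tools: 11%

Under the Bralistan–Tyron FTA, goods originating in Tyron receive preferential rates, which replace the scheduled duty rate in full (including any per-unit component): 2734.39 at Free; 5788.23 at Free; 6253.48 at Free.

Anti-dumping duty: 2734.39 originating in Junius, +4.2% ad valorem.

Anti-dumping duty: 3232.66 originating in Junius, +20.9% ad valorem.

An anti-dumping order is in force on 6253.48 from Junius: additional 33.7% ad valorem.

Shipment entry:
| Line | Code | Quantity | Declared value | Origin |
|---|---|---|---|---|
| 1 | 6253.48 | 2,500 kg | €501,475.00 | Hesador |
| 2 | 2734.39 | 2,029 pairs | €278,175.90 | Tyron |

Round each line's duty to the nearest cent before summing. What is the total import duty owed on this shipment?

€16,079.50

Line 1 (6253.48, Hesador, 2,500 kg, €501,475.00):
Base rate for 6253.48 is 2% + €2.42/kg.
6253.48 has an FTA preferential rate, but origin Hesador is not Tyron; base rate stands.
The additional-duty order on 6253.48 targets Junius, not Hesador; it does not apply.
Duty = €501,475.00 × 2% + 2,500 × €2.42 = €16,079.50.
Line 2 (2734.39, Tyron, 2,029 pairs, €278,175.90):
Base rate for 2734.39 is 4%.
Origin Tyron qualifies under the Bralistan–Tyron agreement and 2734.39 is covered: preferential rate Free applies instead.
The additional-duty order on 2734.39 targets Junius, not Tyron; it does not apply.
Duty = €278,175.90 × 0% = €0.00.
Total = €16,079.50 + €0.00 = €16,079.50.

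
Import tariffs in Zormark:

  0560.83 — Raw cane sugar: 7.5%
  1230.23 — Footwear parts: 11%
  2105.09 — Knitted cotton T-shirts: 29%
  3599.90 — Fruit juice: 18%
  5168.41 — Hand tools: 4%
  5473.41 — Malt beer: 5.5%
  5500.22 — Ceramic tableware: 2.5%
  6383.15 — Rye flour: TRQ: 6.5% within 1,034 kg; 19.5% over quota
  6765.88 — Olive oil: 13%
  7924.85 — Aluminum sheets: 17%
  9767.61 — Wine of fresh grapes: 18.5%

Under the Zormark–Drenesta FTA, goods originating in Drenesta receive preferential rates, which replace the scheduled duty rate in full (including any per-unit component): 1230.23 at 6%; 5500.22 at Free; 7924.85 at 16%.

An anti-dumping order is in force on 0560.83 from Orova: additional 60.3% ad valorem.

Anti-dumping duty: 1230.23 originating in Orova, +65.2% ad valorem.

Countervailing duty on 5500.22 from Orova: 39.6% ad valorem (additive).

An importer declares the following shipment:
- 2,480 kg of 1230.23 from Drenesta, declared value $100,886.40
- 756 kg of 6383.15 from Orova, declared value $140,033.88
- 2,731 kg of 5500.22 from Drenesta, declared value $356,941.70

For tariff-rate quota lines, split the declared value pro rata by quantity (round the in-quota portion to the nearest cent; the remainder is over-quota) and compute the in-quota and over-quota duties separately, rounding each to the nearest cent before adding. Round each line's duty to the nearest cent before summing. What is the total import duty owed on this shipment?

Line 1 (1230.23, Drenesta, 2,480 kg, $100,886.40):
Base rate for 1230.23 is 11%.
Origin Drenesta qualifies under the Zormark–Drenesta agreement and 1230.23 is covered: preferential rate 6% applies instead.
The additional-duty order on 1230.23 targets Orova, not Drenesta; it does not apply.
Duty = $100,886.40 × 6% = $6,053.18.
Line 2 (6383.15, Orova, 756 kg, $140,033.88):
Code 6383.15 is under a tariff-rate quota (threshold 1,034 kg). Quantity 756 kg is within the quota, so the in-quota rate 6.5% applies to the full value.
Duty = $140,033.88 × 6.5% = $9,102.20.
Line 3 (5500.22, Drenesta, 2,731 kg, $356,941.70):
Base rate for 5500.22 is 2.5%.
Origin Drenesta qualifies under the Zormark–Drenesta agreement and 5500.22 is covered: preferential rate Free applies instead.
The additional-duty order on 5500.22 targets Orova, not Drenesta; it does not apply.
Duty = $356,941.70 × 0% = $0.00.
Total = $6,053.18 + $9,102.20 + $0.00 = $15,155.38.

$15,155.38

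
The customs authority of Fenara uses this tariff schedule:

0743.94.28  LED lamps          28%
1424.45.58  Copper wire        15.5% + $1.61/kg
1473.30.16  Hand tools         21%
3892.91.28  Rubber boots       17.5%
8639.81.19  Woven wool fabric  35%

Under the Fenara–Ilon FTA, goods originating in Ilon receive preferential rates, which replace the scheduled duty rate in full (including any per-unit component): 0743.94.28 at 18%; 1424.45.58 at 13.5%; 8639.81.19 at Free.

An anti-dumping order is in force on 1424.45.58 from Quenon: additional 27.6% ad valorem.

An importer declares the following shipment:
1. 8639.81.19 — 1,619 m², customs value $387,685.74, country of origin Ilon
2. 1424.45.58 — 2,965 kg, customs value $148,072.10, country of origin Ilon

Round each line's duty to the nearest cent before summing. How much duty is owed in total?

Line 1 (8639.81.19, Ilon, 1,619 m², $387,685.74):
Base rate for 8639.81.19 is 35%.
Origin Ilon qualifies under the Fenara–Ilon agreement and 8639.81.19 is covered: preferential rate Free applies instead.
Duty = $387,685.74 × 0% = $0.00.
Line 2 (1424.45.58, Ilon, 2,965 kg, $148,072.10):
Base rate for 1424.45.58 is 15.5% + $1.61/kg.
Origin Ilon qualifies under the Fenara–Ilon agreement and 1424.45.58 is covered: preferential rate 13.5% applies instead.
The additional-duty order on 1424.45.58 targets Quenon, not Ilon; it does not apply.
Duty = $148,072.10 × 13.5% = $19,989.73.
Total = $0.00 + $19,989.73 = $19,989.73.

$19,989.73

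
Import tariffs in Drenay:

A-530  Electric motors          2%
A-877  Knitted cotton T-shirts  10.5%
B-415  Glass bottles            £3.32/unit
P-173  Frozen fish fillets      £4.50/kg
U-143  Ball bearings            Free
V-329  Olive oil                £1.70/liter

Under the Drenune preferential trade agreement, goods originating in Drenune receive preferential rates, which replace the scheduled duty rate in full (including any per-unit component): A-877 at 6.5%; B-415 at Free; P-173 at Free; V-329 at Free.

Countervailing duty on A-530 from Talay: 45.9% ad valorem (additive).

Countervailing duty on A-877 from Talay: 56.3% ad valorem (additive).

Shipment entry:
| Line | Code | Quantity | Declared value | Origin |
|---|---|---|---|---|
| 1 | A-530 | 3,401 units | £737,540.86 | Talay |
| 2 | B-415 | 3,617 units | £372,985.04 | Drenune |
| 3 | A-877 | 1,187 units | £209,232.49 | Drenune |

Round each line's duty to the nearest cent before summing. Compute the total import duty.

Line 1 (A-530, Talay, 3,401 units, £737,540.86):
Base rate for A-530 is 2%.
Additional duty on A-530 from Talay: +45.9%. Applied ad valorem rate: 2% + 45.9% = 47.9%.
Duty = £737,540.86 × 47.9% = £353,282.07.
Line 2 (B-415, Drenune, 3,617 units, £372,985.04):
Base rate for B-415 is £3.32/unit.
Origin Drenune qualifies under the Drenay–Drenune agreement and B-415 is covered: preferential rate Free applies instead.
Duty = £372,985.04 × 0% = £0.00.
Line 3 (A-877, Drenune, 1,187 units, £209,232.49):
Base rate for A-877 is 10.5%.
Origin Drenune qualifies under the Drenay–Drenune agreement and A-877 is covered: preferential rate 6.5% applies instead.
The additional-duty order on A-877 targets Talay, not Drenune; it does not apply.
Duty = £209,232.49 × 6.5% = £13,600.11.
Total = £353,282.07 + £0.00 + £13,600.11 = £366,882.18.

£366,882.18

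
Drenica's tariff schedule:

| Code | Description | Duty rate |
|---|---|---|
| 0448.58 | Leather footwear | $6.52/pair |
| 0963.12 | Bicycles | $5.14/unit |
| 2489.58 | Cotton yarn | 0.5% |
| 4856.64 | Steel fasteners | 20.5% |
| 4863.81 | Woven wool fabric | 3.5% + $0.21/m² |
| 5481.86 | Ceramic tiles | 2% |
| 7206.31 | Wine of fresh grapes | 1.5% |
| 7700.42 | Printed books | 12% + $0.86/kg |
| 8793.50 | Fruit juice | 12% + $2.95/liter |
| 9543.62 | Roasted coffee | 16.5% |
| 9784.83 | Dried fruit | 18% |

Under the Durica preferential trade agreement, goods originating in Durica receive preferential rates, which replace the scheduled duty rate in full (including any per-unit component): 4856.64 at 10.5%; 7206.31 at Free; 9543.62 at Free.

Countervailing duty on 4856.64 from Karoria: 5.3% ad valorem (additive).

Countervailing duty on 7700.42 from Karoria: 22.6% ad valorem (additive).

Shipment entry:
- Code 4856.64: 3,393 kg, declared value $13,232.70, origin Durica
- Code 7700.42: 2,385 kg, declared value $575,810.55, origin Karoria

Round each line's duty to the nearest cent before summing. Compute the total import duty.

$202,670.98

Line 1 (4856.64, Durica, 3,393 kg, $13,232.70):
Base rate for 4856.64 is 20.5%.
Origin Durica qualifies under the Drenica–Durica agreement and 4856.64 is covered: preferential rate 10.5% applies instead.
The additional-duty order on 4856.64 targets Karoria, not Durica; it does not apply.
Duty = $13,232.70 × 10.5% = $1,389.43.
Line 2 (7700.42, Karoria, 2,385 kg, $575,810.55):
Base rate for 7700.42 is 12% + $0.86/kg.
Additional duty on 7700.42 from Karoria: +22.6%. Applied ad valorem rate: 12% + 22.6% = 34.6%.
Duty = $575,810.55 × 34.6% + 2,385 × $0.86 = $201,281.55.
Total = $1,389.43 + $201,281.55 = $202,670.98.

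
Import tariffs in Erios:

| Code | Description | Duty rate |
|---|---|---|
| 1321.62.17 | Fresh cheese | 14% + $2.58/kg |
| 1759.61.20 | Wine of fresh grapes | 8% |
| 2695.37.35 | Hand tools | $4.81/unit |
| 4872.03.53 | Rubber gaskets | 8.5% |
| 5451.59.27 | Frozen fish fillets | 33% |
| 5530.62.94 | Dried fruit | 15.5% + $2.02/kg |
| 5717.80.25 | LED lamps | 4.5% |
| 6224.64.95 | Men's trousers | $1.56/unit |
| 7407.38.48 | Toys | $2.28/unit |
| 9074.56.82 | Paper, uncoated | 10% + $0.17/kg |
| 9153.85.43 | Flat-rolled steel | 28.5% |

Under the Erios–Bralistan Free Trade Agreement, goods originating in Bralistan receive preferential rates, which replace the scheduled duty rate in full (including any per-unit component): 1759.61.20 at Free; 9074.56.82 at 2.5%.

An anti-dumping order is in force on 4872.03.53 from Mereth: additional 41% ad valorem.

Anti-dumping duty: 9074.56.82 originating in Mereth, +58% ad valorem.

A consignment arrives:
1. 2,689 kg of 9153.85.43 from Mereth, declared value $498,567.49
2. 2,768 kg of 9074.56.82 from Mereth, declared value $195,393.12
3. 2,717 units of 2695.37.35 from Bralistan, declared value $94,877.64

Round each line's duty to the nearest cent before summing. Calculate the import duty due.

$288,498.38

Line 1 (9153.85.43, Mereth, 2,689 kg, $498,567.49):
Base rate for 9153.85.43 is 28.5%.
Duty = $498,567.49 × 28.5% = $142,091.73.
Line 2 (9074.56.82, Mereth, 2,768 kg, $195,393.12):
Base rate for 9074.56.82 is 10% + $0.17/kg.
9074.56.82 has an FTA preferential rate, but origin Mereth is not Bralistan; base rate stands.
Additional duty on 9074.56.82 from Mereth: +58%. Applied ad valorem rate: 10% + 58% = 68%.
Duty = $195,393.12 × 68% + 2,768 × $0.17 = $133,337.88.
Line 3 (2695.37.35, Bralistan, 2,717 units, $94,877.64):
Base rate for 2695.37.35 is $4.81/unit.
Origin Bralistan is the FTA partner but 2695.37.35 is not on the preference list; base rate stands.
Duty = 2,717 × $4.81 = $13,068.77.
Total = $142,091.73 + $133,337.88 + $13,068.77 = $288,498.38.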